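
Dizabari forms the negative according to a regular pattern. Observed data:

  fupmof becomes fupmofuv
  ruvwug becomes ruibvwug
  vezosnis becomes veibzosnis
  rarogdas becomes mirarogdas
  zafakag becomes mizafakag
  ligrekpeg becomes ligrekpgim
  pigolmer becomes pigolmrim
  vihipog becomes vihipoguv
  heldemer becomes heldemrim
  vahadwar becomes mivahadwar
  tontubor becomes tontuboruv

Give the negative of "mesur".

meibsur

ligrekpeg and ruvwug both end in -g yet inflect differently (ligrekpgim, ruibvwug), so the final letter is not what conditions the rule; the last vowel is.
"mesur" has last vowel 'u'. The one such stem in the data (ruvwug → ruibvwug) inserts -ib- after the first vowel (as does vezosnis), so the same rule applies.
The other patterns: stems whose last vowel is 'e' delete the last vowel and add -im; stems whose last vowel is 'o' add -uv; stems whose last vowel is 'a' add the prefix mi-.
So mesur → meibsur.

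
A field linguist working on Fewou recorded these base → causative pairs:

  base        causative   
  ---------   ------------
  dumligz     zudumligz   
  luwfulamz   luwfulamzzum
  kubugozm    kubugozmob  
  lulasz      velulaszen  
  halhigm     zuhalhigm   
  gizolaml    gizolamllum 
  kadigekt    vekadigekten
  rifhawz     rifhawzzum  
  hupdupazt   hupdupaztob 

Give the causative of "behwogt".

"behwogt" has second-to-last letter 'g'. The stems whose second-to-last letter is 'g' (halhigm → zuhalhigm, dumligz → zudumligz) add the prefix zu-.
The other patterns: stems whose second-to-last letter is 'm' or 'w' double the final consonant and add -um; stems whose second-to-last letter is 'z' add -ob; stems whose second-to-last letter is 'k' or 's' add ve- … -en around the stem.
So behwogt → zubehwogt.

zubehwogt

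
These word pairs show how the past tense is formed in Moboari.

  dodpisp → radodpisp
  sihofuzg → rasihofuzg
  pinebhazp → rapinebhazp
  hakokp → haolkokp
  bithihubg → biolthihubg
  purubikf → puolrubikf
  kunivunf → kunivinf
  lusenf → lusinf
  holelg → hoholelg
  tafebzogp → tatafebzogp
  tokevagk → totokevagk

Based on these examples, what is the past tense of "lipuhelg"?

dodpisp and hakokp both end in -p yet inflect differently (radodpisp, haolkokp), so the final letter is not what conditions the rule; the second-to-last letter is.
"lipuhelg" has second-to-last letter 'l'. The one such stem in the data (holelg → hoholelg) repeats the first consonant+vowel as a prefix (as do tafebzogp, tokevagk), so the same rule applies.
So lipuhelg → lilipuhelg.

lilipuhelg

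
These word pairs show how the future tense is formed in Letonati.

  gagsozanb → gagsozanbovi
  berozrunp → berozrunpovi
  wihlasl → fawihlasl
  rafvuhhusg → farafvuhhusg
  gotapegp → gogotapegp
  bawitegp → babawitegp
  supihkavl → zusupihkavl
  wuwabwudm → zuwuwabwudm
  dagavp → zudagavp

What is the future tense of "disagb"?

didisagb

berozrunp and gotapegp both end in -p yet inflect differently (berozrunpovi, gogotapegp), so the final letter is not what conditions the rule; the second-to-last letter is.
"disagb" has second-to-last letter 'g'. The stems whose second-to-last letter is 'g' (gotapegp → gogotapegp, bawitegp → babawitegp) repeat the first consonant+vowel as a prefix.
So disagb → didisagb.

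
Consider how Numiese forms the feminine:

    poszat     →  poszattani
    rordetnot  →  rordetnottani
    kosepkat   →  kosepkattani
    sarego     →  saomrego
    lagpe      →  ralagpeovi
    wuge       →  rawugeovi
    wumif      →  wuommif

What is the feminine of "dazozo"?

daomzozo

rordetnot and sarego both have last vowel 'o' yet inflect differently (rordetnottani, saomrego), so the last vowel is not what conditions the rule; the final letter is.
"dazozo" ends in -o. The one such stem in the data (sarego → saomrego) inserts -om- after the first vowel (as does wumif), so the same rule applies.
So dazozo → daomzozo.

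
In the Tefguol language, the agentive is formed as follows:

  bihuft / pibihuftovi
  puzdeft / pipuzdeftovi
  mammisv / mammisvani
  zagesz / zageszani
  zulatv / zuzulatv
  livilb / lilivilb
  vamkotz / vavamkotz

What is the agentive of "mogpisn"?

mammisv and zulatv both end in -v yet inflect differently (mammisvani, zuzulatv), so the final letter is not what conditions the rule; the second-to-last letter is.
"mogpisn" has second-to-last letter 's'. The stems whose second-to-last letter is 's' (mammisv → mammisvani, zagesz → zageszani) add -ani.
So mogpisn → mogpisnani.

mogpisnani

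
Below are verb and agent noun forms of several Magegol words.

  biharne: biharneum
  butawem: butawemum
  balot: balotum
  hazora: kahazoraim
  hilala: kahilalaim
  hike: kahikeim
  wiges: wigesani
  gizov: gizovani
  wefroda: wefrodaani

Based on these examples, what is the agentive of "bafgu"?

biharne and hike both end in -e yet inflect differently (biharneum, kahikeim), so the final letter is not what conditions the rule; the first letter is.
"bafgu" begins with b-. The stems beginning with b- (biharne → biharneum, butawem → butawemum, balot → balotum) add -um.
So bafgu → bafguum.

bafguum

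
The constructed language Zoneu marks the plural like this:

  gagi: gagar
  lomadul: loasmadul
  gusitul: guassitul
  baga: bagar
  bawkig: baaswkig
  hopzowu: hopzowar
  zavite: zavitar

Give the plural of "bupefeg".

lomadul and hopzowu both have last vowel 'u' yet inflect differently (loasmadul, hopzowar), so the last vowel is not what conditions the rule; whether the stem ends in a vowel or a consonant is.
"bupefeg" ends in a consonant. The stems ending in a consonant (lomadul → loasmadul, bawkig → baaswkig, gusitul → guassitul) insert -as- after the first vowel.
So bupefeg → buaspefeg.

buaspefeg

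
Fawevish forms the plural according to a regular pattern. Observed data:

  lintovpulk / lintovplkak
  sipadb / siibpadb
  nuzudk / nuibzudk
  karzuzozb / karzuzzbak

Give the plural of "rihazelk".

sipadb and karzuzozb both end in -b yet inflect differently (siibpadb, karzuzzbak), so the final letter is not what conditions the rule; the second-to-last letter is.
"rihazelk" has second-to-last letter 'l'. The one such stem in the data (lintovpulk → lintovplkak) deletes the last vowel and adds -ak (as does karzuzozb), so the same rule applies.
The other pattern: stems whose second-to-last letter is 'd' insert -ib- after the first vowel.
So rihazelk → rihazlkak.

rihazlkak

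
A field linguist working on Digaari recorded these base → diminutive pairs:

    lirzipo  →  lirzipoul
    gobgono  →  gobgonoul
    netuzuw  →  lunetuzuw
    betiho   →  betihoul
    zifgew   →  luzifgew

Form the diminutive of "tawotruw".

lutawotruw

gobgono and netuzuw both have 3 vowels yet inflect differently (gobgonoul, lunetuzuw), so the number of vowels is not what conditions the rule; the final letter is.
"tawotruw" ends in -w. The stems ending in -w (zifgew → luzifgew, netuzuw → lunetuzuw) add the prefix lu-.
The other pattern: stems ending in -o add -ul.
So tawotruw → lutawotruw.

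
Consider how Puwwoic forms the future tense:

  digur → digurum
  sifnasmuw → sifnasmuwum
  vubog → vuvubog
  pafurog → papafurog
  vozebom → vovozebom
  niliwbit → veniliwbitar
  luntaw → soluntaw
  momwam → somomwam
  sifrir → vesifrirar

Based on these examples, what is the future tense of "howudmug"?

sifrir and digur both end in -r yet inflect differently (vesifrirar, digurum), so the final letter is not what conditions the rule; the last vowel is.
"howudmug" has last vowel 'u'. The stems whose last vowel is 'u' (digur → digurum, sifnasmuw → sifnasmuwum) add -um.
The other patterns: stems whose last vowel is 'i' add ve- … -ar around the stem; stems whose last vowel is 'a' add the prefix so-; stems whose last vowel is 'o' repeat the first consonant+vowel as a prefix.
So howudmug → howudmugum.

howudmugum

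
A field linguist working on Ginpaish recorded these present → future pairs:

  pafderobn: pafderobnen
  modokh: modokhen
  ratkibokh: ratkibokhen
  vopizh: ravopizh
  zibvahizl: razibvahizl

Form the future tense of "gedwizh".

modokh and vopizh both end in -h yet inflect differently (modokhen, ravopizh), so the final letter is not what conditions the rule; the second-to-last letter is.
"gedwizh" has second-to-last letter 'z'. The stems whose second-to-last letter is 'z' (zibvahizl → razibvahizl, vopizh → ravopizh) add the prefix ra-.
The other pattern: stems whose second-to-last letter is 'b' or 'k' add -en.
So gedwizh → ragedwizh.

ragedwizh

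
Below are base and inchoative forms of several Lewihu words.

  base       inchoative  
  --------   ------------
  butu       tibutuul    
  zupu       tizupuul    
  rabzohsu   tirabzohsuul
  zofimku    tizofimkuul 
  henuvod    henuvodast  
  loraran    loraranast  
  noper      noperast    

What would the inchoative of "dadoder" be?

rabzohsu and henuvod both have 3 vowels yet inflect differently (tirabzohsuul, henuvodast), so the number of vowels is not what conditions the rule; the final letter is.
"dadoder" ends in -r. The one such stem in the data (noper → noperast) adds -ast, so the same rule applies.
So dadoder → dadoderast.

dadoderast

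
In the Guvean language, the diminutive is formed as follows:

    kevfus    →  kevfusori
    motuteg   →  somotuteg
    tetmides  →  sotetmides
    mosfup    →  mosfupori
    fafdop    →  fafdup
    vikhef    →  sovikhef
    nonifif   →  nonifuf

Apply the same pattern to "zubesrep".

sozubesrep

tetmides and kevfus both end in -s yet inflect differently (sotetmides, kevfusori), so the final letter is not what conditions the rule; the last vowel is.
"zubesrep" has last vowel 'e'. The stems whose last vowel is 'e' (tetmides → sotetmides, motuteg → somotuteg, vikhef → sovikhef) add the prefix so-.
The other patterns: stems whose last vowel is 'u' add -ori; stems whose last vowel is 'i' or 'o' change the last vowel to 'u'.
So zubesrep → sozubesrep.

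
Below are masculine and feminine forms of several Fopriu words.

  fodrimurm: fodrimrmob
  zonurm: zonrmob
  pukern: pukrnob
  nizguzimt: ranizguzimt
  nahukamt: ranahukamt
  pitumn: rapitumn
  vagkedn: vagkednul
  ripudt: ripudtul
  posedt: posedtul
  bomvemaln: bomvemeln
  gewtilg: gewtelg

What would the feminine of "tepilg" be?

tepelg

"tepilg" has second-to-last letter 'l'. The stems whose second-to-last letter is 'l' (bomvemaln → bomvemeln, gewtilg → gewtelg) change the last vowel to 'e'.
So tepilg → tepelg.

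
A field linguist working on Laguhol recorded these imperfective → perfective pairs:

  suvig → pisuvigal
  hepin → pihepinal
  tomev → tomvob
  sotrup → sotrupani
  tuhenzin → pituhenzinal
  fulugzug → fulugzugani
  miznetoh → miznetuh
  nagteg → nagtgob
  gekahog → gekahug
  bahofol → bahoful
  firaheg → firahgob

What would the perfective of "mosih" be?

pimosihal

fulugzug and suvig both end in -g yet inflect differently (fulugzugani, pisuvigal), so the final letter is not what conditions the rule; the last vowel is.
"mosih" has last vowel 'i'. The stems whose last vowel is 'i' (suvig → pisuvigal, hepin → pihepinal, tuhenzin → pituhenzinal) add pi- … -al around the stem.
So mosih → pimosihal.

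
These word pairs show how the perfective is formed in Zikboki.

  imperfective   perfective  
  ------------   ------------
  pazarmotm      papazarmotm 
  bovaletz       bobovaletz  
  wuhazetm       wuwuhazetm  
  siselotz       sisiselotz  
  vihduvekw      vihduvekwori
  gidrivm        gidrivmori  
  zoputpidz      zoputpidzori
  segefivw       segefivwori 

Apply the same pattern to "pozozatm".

popozozatm

pazarmotm and gidrivm both end in -m yet inflect differently (papazarmotm, gidrivmori), so the final letter is not what conditions the rule; the second-to-last letter is.
"pozozatm" has second-to-last letter 't'. The stems whose second-to-last letter is 't' (pazarmotm → papazarmotm, bovaletz → bobovaletz, wuhazetm → wuwuhazetm) repeat the first consonant+vowel as a prefix.
The other pattern: stems whose second-to-last letter is 'd', 'k' or 'v' add -ori.
So pozozatm → popozozatm.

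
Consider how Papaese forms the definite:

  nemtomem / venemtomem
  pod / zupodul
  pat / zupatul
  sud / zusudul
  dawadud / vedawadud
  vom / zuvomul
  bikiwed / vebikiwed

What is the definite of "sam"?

"sam" has 1 vowel. The stems with 1 vowel (pat → zupatul, sud → zusudul, pod → zupodul) add zu- … -ul around the stem.
So sam → zusamul.

zusamul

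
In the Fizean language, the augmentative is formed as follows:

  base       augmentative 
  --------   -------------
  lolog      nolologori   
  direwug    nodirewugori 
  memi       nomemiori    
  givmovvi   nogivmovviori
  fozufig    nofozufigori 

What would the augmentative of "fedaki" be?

Every pair shown (lolog → nolologori, direwug → nodirewugori, memi → nomemiori, …) follows the same rule: add no- … -ori around the stem.
So fedaki → nofedakiori.

nofedakiori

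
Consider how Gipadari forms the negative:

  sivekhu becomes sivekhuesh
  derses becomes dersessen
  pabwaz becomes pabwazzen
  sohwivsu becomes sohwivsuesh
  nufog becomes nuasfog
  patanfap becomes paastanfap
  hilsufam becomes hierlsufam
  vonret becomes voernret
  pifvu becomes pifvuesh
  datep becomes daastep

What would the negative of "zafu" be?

hilsufam and pabwaz both have last vowel 'a' yet inflect differently (hierlsufam, pabwazzen), so the last vowel is not what conditions the rule; the final letter is.
"zafu" ends in -u. The stems ending in -u (pifvu → pifvuesh, sohwivsu → sohwivsuesh, sivekhu → sivekhuesh) add -esh.
So zafu → zafuesh.

zafuesh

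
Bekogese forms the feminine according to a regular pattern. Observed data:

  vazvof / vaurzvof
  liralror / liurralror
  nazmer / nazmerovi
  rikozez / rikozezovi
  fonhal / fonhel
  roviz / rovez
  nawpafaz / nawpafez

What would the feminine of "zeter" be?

liralror and nazmer both end in -r yet inflect differently (liurralror, nazmerovi), so the final letter is not what conditions the rule; the last vowel is.
"zeter" has last vowel 'e'. The stems whose last vowel is 'e' (nazmer → nazmerovi, rikozez → rikozezovi) add -ovi.
The other patterns: stems whose last vowel is 'o' insert -ur- after the first vowel; stems whose last vowel is 'a' or 'i' change the last vowel to 'e'.
So zeter → zeterovi.

zeterovi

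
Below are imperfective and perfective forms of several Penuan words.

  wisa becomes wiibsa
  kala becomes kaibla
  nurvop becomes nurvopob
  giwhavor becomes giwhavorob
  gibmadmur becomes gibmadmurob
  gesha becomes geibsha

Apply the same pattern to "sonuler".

"sonuler" ends in a consonant. The stems ending in a consonant (nurvop → nurvopob, gibmadmur → gibmadmurob, giwhavor → giwhavorob) add -ob.
The other pattern: stems ending in a vowel insert -ib- after the first vowel.
So sonuler → sonulerob.

sonulerob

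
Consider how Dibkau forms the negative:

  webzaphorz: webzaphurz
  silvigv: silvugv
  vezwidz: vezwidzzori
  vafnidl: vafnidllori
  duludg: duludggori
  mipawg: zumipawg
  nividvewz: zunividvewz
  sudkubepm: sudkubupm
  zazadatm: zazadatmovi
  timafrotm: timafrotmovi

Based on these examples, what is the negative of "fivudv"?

mipawg and duludg both end in -g yet inflect differently (zumipawg, duludggori), so the final letter is not what conditions the rule; the second-to-last letter is.
"fivudv" has second-to-last letter 'd'. The stems whose second-to-last letter is 'd' (duludg → duludggori, vafnidl → vafnidllori, vezwidz → vezwidzzori) double the final consonant and add -ori.
So fivudv → fivudvvori.

fivudvvori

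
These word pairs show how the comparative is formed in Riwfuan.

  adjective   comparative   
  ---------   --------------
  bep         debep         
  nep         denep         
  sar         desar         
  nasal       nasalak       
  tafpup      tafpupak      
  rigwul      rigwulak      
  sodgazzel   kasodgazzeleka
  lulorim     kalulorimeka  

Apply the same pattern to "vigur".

vigurak

"vigur" has 2 vowels. The stems with 2 vowels (nasal → nasalak, tafpup → tafpupak, rigwul → rigwulak) add -ak.
So vigur → vigurak.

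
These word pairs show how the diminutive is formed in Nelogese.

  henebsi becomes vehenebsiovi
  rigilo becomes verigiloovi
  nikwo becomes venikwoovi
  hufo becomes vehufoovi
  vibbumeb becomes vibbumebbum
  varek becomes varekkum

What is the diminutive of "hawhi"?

vehawhiovi

henebsi and vibbumeb both have 3 vowels yet inflect differently (vehenebsiovi, vibbumebbum), so the number of vowels is not what conditions the rule; whether the stem ends in a vowel or a consonant is.
"hawhi" ends in a vowel. The stems ending in a vowel (henebsi → vehenebsiovi, rigilo → verigiloovi, nikwo → venikwoovi) add ve- … -ovi around the stem.
So hawhi → vehawhiovi.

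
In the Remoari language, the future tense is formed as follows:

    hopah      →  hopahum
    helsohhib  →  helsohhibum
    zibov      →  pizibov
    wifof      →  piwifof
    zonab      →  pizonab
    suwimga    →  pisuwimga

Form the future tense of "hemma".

helsohhib and zonab both end in -b yet inflect differently (helsohhibum, pizonab), so the final letter is not what conditions the rule; the first letter is.
"hemma" begins with h-. The stems beginning with h- (hopah → hopahum, helsohhib → helsohhibum) add -um.
So hemma → hemmaum.

hemmaum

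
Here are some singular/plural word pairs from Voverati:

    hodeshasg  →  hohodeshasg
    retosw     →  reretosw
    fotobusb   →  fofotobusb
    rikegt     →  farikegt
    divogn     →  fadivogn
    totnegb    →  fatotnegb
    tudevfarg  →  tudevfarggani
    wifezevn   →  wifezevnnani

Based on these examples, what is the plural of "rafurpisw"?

fotobusb and totnegb both end in -b yet inflect differently (fofotobusb, fatotnegb), so the final letter is not what conditions the rule; the second-to-last letter is.
"rafurpisw" has second-to-last letter 's'. The stems whose second-to-last letter is 's' (hodeshasg → hohodeshasg, retosw → reretosw, fotobusb → fofotobusb) repeat the first consonant+vowel as a prefix.
The other patterns: stems whose second-to-last letter is 'g' add the prefix fa-; stems whose second-to-last letter is 'r' or 'v' double the final consonant and add -ani.
So rafurpisw → rarafurpisw.

rarafurpisw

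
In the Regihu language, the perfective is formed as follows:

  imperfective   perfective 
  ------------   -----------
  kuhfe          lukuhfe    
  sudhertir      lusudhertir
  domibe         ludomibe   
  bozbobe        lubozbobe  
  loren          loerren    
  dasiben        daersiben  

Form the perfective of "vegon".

kuhfe and loren both have last vowel 'e' yet inflect differently (lukuhfe, loerren), so the last vowel is not what conditions the rule; the final letter is.
"vegon" ends in -n. The stems ending in -n (loren → loerren, dasiben → daersiben) insert -er- after the first vowel.
So vegon → veergon.

veergon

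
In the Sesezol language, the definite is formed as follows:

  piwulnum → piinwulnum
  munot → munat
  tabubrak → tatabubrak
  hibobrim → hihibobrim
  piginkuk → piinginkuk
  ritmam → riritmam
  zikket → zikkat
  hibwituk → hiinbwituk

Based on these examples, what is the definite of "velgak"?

piwulnum and hibobrim both end in -m yet inflect differently (piinwulnum, hihibobrim), so the final letter is not what conditions the rule; the last vowel is.
"velgak" has last vowel 'a'. The stems whose last vowel is 'a' (tabubrak → tatabubrak, ritmam → riritmam) repeat the first consonant+vowel as a prefix.
So velgak → vevelgak.

vevelgak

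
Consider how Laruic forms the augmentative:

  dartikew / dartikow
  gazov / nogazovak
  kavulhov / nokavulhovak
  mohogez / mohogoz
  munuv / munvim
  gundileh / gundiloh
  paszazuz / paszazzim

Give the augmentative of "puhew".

kavulhov and munuv both end in -v yet inflect differently (nokavulhovak, munvim), so the final letter is not what conditions the rule; the last vowel is.
"puhew" has last vowel 'e'. The stems whose last vowel is 'e' (mohogez → mohogoz, dartikew → dartikow, gundileh → gundiloh) change the last vowel to 'o'.
So puhew → puhow.

puhow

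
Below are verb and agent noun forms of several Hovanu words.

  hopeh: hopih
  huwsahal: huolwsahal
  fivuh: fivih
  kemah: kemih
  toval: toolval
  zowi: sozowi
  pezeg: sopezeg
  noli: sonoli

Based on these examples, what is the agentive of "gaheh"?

"gaheh" ends in -h. The stems ending in -h (fivuh → fivih, hopeh → hopih, kemah → kemih) change the last vowel to 'i'.
So gaheh → gahih.

gahih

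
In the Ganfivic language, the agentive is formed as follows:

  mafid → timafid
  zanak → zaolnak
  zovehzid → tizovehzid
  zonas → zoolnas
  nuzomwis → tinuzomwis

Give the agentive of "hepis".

tihepis

"hepis" has last vowel 'i'. The stems whose last vowel is 'i' (zovehzid → tizovehzid, nuzomwis → tinuzomwis, mafid → timafid) add the prefix ti-.
The other pattern: stems whose last vowel is 'a' insert -ol- after the first vowel.
So hepis → tihepis.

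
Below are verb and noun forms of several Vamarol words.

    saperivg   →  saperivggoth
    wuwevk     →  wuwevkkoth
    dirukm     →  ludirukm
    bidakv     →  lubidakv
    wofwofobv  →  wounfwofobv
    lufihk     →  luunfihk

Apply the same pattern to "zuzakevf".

zuzakevffoth

bidakv and wofwofobv both end in -v yet inflect differently (lubidakv, wounfwofobv), so the final letter is not what conditions the rule; the second-to-last letter is.
"zuzakevf" has second-to-last letter 'v'. The stems whose second-to-last letter is 'v' (saperivg → saperivggoth, wuwevk → wuwevkkoth) double the final consonant and add -oth.
The other patterns: stems whose second-to-last letter is 'k' add the prefix lu-; stems whose second-to-last letter is 'b' or 'h' insert -un- after the first vowel.
So zuzakevf → zuzakevffoth.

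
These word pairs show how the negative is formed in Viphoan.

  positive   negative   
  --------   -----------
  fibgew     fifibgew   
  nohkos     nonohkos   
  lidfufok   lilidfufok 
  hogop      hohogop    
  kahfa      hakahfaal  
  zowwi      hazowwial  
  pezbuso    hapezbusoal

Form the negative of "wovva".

hawovvaal

nohkos and pezbuso both have last vowel 'o' yet inflect differently (nonohkos, hapezbusoal), so the last vowel is not what conditions the rule; whether the stem ends in a vowel or a consonant is.
"wovva" ends in a vowel. The stems ending in a vowel (kahfa → hakahfaal, zowwi → hazowwial, pezbuso → hapezbusoal) add ha- … -al around the stem.
The other pattern: stems ending in a consonant repeat the first consonant+vowel as a prefix.
So wovva → hawovvaal.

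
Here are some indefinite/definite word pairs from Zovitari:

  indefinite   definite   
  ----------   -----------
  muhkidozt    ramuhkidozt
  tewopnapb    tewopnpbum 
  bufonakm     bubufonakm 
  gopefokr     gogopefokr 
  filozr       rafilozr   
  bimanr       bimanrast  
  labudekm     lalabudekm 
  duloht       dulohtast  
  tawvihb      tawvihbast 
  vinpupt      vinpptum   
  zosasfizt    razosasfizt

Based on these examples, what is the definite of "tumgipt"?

tumgptum

vinpupt and zosasfizt both end in -t yet inflect differently (vinpptum, razosasfizt), so the final letter is not what conditions the rule; the second-to-last letter is.
"tumgipt" has second-to-last letter 'p'. The stems whose second-to-last letter is 'p' (vinpupt → vinpptum, tewopnapb → tewopnpbum) delete the last vowel and add -um.
So tumgipt → tumgptum.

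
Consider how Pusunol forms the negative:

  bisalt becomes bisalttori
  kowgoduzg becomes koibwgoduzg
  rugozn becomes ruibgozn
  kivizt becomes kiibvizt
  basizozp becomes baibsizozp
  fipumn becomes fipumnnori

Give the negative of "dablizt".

rugozn and fipumn both end in -n yet inflect differently (ruibgozn, fipumnnori), so the final letter is not what conditions the rule; the second-to-last letter is.
"dablizt" has second-to-last letter 'z'. The stems whose second-to-last letter is 'z' (basizozp → baibsizozp, kowgoduzg → koibwgoduzg, rugozn → ruibgozn) insert -ib- after the first vowel.
The other pattern: stems whose second-to-last letter is 'l' or 'm' double the final consonant and add -ori.
So dablizt → daibblizt.

daibblizt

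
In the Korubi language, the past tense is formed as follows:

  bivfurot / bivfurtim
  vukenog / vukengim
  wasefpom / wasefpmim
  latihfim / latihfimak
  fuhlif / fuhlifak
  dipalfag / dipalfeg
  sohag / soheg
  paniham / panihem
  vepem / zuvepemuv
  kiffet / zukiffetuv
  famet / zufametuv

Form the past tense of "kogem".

wasefpom and latihfim both end in -m yet inflect differently (wasefpmim, latihfimak), so the final letter is not what conditions the rule; the last vowel is.
"kogem" has last vowel 'e'. The stems whose last vowel is 'e' (vepem → zuvepemuv, kiffet → zukiffetuv, famet → zufametuv) add zu- … -uv around the stem.
So kogem → zukogemuv.

zukogemuv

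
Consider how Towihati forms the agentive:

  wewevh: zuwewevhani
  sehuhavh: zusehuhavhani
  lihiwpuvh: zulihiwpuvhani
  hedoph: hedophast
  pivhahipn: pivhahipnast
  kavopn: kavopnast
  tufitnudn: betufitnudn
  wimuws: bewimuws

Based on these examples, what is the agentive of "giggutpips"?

giggutpipsast

"giggutpips" has second-to-last letter 'p'. The stems whose second-to-last letter is 'p' (hedoph → hedophast, pivhahipn → pivhahipnast, kavopn → kavopnast) add -ast.
So giggutpips → giggutpipsast.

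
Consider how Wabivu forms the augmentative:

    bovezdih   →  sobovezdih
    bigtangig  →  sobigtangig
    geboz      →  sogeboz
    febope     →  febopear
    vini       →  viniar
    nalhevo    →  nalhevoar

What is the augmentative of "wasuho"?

bovezdih and vini both have last vowel 'i' yet inflect differently (sobovezdih, viniar), so the last vowel is not what conditions the rule; whether the stem ends in a vowel or a consonant is.
"wasuho" ends in a vowel. The stems ending in a vowel (febope → febopear, vini → viniar, nalhevo → nalhevoar) add -ar.
So wasuho → wasuhoar.

wasuhoar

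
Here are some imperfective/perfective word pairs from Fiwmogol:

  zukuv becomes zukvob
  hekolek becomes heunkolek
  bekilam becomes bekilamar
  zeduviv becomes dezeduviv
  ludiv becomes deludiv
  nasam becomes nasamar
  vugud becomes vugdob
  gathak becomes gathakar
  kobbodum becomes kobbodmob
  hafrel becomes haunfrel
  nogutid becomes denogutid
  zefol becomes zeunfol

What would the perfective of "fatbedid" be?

defatbedid

bekilam and kobbodum both end in -m yet inflect differently (bekilamar, kobbodmob), so the final letter is not what conditions the rule; the last vowel is.
"fatbedid" has last vowel 'i'. The stems whose last vowel is 'i' (nogutid → denogutid, zeduviv → dezeduviv, ludiv → deludiv) add the prefix de-.
The other patterns: stems whose last vowel is 'a' add -ar; stems whose last vowel is 'u' delete the last vowel and add -ob; stems whose last vowel is 'e' or 'o' insert -un- after the first vowel.
So fatbedid → defatbedid.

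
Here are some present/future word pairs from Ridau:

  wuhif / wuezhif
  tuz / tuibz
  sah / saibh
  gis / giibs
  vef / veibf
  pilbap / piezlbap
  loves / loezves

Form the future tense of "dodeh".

wuhif and vef both end in -f yet inflect differently (wuezhif, veibf), so the final letter is not what conditions the rule; the number of vowels is.
"dodeh" has 2 vowels. The stems with 2 vowels (wuhif → wuezhif, loves → loezves, pilbap → piezlbap) insert -ez- after the first vowel.
The other pattern: stems with 1 vowel insert -ib- after the first vowel.
So dodeh → doezdeh.

doezdeh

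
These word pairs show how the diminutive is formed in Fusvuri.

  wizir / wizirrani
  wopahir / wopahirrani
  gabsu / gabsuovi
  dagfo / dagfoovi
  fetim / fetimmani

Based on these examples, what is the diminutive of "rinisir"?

dagfo and fetim both have 2 vowels yet inflect differently (dagfoovi, fetimmani), so the number of vowels is not what conditions the rule; whether the stem ends in a vowel or a consonant is.
"rinisir" ends in a consonant. The stems ending in a consonant (wopahir → wopahirrani, fetim → fetimmani, wizir → wizirrani) double the final consonant and add -ani.
The other pattern: stems ending in a vowel add -ovi.
So rinisir → rinisirrani.

rinisirrani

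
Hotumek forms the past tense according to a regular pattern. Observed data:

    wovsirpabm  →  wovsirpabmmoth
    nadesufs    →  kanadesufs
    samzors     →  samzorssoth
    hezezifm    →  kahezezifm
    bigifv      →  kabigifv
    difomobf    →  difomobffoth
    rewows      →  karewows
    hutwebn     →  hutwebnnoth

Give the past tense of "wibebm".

wibebmmoth

wovsirpabm and hezezifm both end in -m yet inflect differently (wovsirpabmmoth, kahezezifm), so the final letter is not what conditions the rule; the second-to-last letter is.
"wibebm" has second-to-last letter 'b'. The stems whose second-to-last letter is 'b' (difomobf → difomobffoth, hutwebn → hutwebnnoth, wovsirpabm → wovsirpabmmoth) double the final consonant and add -oth.
So wibebm → wibebmmoth.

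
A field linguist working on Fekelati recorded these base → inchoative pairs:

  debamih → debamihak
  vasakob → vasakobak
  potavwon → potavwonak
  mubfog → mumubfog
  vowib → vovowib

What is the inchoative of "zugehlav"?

vasakob and vowib both end in -b yet inflect differently (vasakobak, vovowib), so the final letter is not what conditions the rule; the number of vowels is.
"zugehlav" has 3 vowels. The stems with 3 vowels (debamih → debamihak, vasakob → vasakobak, potavwon → potavwonak) add -ak.
So zugehlav → zugehlavak.

zugehlavak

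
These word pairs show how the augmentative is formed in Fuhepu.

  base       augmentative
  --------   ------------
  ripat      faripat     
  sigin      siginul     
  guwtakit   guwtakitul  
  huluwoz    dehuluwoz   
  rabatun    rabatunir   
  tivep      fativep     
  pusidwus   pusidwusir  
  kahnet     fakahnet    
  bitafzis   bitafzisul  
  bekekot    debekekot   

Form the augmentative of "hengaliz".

pusidwus and bitafzis both end in -s yet inflect differently (pusidwusir, bitafzisul), so the final letter is not what conditions the rule; the last vowel is.
"hengaliz" has last vowel 'i'. The stems whose last vowel is 'i' (bitafzis → bitafzisul, sigin → siginul, guwtakit → guwtakitul) add -ul.
So hengaliz → hengalizul.

hengalizul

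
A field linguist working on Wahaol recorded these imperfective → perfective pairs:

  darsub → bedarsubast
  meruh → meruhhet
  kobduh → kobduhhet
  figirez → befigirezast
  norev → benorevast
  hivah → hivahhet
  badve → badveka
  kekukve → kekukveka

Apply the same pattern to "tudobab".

betudobabast

kekukve and norev both have last vowel 'e' yet inflect differently (kekukveka, benorevast), so the last vowel is not what conditions the rule; the final letter is.
"tudobab" ends in -b. The one such stem in the data (darsub → bedarsubast) adds be- … -ast around the stem, so the same rule applies.
So tudobab → betudobabast.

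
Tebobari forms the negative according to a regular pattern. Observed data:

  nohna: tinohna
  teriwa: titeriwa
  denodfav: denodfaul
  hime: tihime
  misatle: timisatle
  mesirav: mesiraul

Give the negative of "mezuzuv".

"mezuzuv" ends in -v. The stems ending in -v (mesirav → mesiraul, denodfav → denodfaul) drop the final letter and add -ul.
So mezuzuv → mezuzuul.

mezuzuul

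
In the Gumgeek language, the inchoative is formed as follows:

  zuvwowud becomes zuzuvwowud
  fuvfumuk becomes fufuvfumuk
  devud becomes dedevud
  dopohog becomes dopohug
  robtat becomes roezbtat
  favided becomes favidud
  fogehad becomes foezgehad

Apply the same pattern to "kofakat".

koezfakat

fogehad and devud both end in -d yet inflect differently (foezgehad, dedevud), so the final letter is not what conditions the rule; the last vowel is.
"kofakat" has last vowel 'a'. The stems whose last vowel is 'a' (robtat → roezbtat, fogehad → foezgehad) insert -ez- after the first vowel.
The other patterns: stems whose last vowel is 'u' repeat the first consonant+vowel as a prefix; stems whose last vowel is 'e' or 'o' change the last vowel to 'u'.
So kofakat → koezfakat.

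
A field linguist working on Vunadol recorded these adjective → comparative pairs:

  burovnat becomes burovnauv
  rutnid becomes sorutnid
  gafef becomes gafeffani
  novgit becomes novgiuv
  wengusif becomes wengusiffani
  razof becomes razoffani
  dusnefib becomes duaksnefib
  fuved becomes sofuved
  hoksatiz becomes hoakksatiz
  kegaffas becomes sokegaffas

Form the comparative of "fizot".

fizouv

"fizot" ends in -t. The stems ending in -t (novgit → novgiuv, burovnat → burovnauv) drop the final letter and add -uv.
The other patterns: stems ending in -b or -z insert -ak- after the first vowel; stems ending in -f double the final consonant and add -ani; stems ending in -d or -s add the prefix so-.
So fizot → fizouv.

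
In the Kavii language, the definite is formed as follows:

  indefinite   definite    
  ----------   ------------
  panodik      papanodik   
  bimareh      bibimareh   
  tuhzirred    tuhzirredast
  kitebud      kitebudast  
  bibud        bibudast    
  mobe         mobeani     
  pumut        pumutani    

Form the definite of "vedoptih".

vevedoptih

bimareh and tuhzirred both have last vowel 'e' yet inflect differently (bibimareh, tuhzirredast), so the last vowel is not what conditions the rule; the final letter is.
"vedoptih" ends in -h. The one such stem in the data (bimareh → bibimareh) repeats the first consonant+vowel as a prefix (as does panodik), so the same rule applies.
So vedoptih → vevedoptih.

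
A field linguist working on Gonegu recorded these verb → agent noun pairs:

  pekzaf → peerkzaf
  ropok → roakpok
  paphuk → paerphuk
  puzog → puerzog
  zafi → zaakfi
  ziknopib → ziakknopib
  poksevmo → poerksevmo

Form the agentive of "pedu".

"pedu" begins with p-. The stems beginning with p- (poksevmo → poerksevmo, puzog → puerzog, pekzaf → peerkzaf) insert -er- after the first vowel.
So pedu → peerdu.

peerdu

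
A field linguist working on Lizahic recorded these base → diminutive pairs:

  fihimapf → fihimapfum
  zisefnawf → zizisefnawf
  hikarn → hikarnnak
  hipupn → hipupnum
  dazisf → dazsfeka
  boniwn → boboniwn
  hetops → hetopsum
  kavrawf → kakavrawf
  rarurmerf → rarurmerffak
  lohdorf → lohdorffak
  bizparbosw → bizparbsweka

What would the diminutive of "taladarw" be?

taladarwwak

dazisf and lohdorf both end in -f yet inflect differently (dazsfeka, lohdorffak), so the final letter is not what conditions the rule; the second-to-last letter is.
"taladarw" has second-to-last letter 'r'. The stems whose second-to-last letter is 'r' (hikarn → hikarnnak, lohdorf → lohdorffak, rarurmerf → rarurmerffak) double the final consonant and add -ak.
So taladarw → taladarwwak.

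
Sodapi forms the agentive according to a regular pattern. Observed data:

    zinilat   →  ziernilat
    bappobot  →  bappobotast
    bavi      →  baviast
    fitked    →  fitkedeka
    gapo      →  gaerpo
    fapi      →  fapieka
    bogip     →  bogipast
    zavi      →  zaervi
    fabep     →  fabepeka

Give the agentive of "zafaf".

fabep and bogip both end in -p yet inflect differently (fabepeka, bogipast), so the final letter is not what conditions the rule; the first letter is.
"zafaf" begins with z-. The stems beginning with z- (zavi → zaervi, zinilat → ziernilat) insert -er- after the first vowel.
So zafaf → zaerfaf.

zaerfaf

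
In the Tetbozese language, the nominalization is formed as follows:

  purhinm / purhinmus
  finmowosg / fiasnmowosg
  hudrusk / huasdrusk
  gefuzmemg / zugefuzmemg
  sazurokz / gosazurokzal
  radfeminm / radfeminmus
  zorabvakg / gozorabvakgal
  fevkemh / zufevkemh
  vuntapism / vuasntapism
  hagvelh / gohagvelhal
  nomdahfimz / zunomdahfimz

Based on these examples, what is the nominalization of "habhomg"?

"habhomg" has second-to-last letter 'm'. The stems whose second-to-last letter is 'm' (nomdahfimz → zunomdahfimz, gefuzmemg → zugefuzmemg, fevkemh → zufevkemh) add the prefix zu-.
The other patterns: stems whose second-to-last letter is 'n' add -us; stems whose second-to-last letter is 's' insert -as- after the first vowel; stems whose second-to-last letter is 'k' or 'l' add go- … -al around the stem.
So habhomg → zuhabhomg.

zuhabhomg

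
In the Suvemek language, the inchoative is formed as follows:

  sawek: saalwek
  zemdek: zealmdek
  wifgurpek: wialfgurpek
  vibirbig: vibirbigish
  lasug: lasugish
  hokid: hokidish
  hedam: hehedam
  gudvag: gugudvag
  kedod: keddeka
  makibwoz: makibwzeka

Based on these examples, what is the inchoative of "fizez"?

vibirbig and gudvag both end in -g yet inflect differently (vibirbigish, gugudvag), so the final letter is not what conditions the rule; the last vowel is.
"fizez" has last vowel 'e'. The stems whose last vowel is 'e' (sawek → saalwek, zemdek → zealmdek, wifgurpek → wialfgurpek) insert -al- after the first vowel.
So fizez → fialzez.

fialzez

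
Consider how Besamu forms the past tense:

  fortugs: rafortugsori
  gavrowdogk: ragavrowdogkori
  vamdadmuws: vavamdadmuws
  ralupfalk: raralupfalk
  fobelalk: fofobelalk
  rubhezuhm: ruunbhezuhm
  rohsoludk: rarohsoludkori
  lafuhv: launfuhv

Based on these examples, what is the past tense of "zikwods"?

gavrowdogk and ralupfalk both end in -k yet inflect differently (ragavrowdogkori, raralupfalk), so the final letter is not what conditions the rule; the second-to-last letter is.
"zikwods" has second-to-last letter 'd'. The one such stem in the data (rohsoludk → rarohsoludkori) adds ra- … -ori around the stem, so the same rule applies.
The other patterns: stems whose second-to-last letter is 'h' insert -un- after the first vowel; stems whose second-to-last letter is 'l' or 'w' repeat the first consonant+vowel as a prefix.
So zikwods → razikwodsori.

razikwodsori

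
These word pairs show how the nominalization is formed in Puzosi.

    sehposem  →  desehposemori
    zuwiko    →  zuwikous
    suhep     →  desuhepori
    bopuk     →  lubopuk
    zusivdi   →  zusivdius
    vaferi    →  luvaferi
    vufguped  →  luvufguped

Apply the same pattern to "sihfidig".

"sihfidig" begins with s-. The stems beginning with s- (sehposem → desehposemori, suhep → desuhepori) add de- … -ori around the stem.
The other patterns: stems beginning with b- or v- add the prefix lu-; stems beginning with z- add -us.
So sihfidig → desihfidigori.

desihfidigori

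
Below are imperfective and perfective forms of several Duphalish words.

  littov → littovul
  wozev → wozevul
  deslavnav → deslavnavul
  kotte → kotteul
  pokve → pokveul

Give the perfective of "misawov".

misawovul

Every pair shown (littov → littovul, wozev → wozevul, deslavnav → deslavnavul, …) follows the same rule: add -ul.
So misawov → misawovul.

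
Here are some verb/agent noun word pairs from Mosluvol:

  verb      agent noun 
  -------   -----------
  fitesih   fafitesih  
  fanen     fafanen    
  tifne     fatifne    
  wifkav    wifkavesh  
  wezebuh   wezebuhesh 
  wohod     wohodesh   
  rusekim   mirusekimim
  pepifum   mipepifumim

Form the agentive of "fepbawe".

"fepbawe" begins with f-. The stems beginning with f- (fitesih → fafitesih, fanen → fafanen) add the prefix fa-.
The other patterns: stems beginning with w- add -esh; stems beginning with p- or r- add mi- … -im around the stem.
So fepbawe → fafepbawe.

fafepbawe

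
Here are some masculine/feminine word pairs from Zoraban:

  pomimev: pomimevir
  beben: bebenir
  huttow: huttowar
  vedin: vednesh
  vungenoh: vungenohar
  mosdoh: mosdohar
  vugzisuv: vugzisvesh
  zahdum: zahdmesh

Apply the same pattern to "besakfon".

beben and vedin both end in -n yet inflect differently (bebenir, vednesh), so the final letter is not what conditions the rule; the last vowel is.
"besakfon" has last vowel 'o'. The stems whose last vowel is 'o' (mosdoh → mosdohar, vungenoh → vungenohar, huttow → huttowar) add -ar.
The other patterns: stems whose last vowel is 'e' add -ir; stems whose last vowel is 'i' or 'u' delete the last vowel and add -esh.
So besakfon → besakfonar.

besakfonar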